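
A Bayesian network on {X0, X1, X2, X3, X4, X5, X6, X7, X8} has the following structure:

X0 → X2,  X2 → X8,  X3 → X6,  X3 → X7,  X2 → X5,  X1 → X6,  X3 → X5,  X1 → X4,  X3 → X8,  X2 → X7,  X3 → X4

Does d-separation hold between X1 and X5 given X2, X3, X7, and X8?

Yes

There are 6 undirected paths between X1 and X5; checking each against the conditioning set {X2, X3, X7, X8}:
  1. X1 → X4 ← X3 → X5 — X4:collider[blocks]; X3:fork[blocks] ⇒ blocked
  2. X1 → X4 ← X3 → X8 ← X2 → X5 — X4:collider[blocks]; X3:fork[blocks]; X8:collider[open]; X2:fork[blocks] ⇒ blocked
  3. X1 → X4 ← X3 → X7 ← X2 → X5 — X4:collider[blocks]; X3:fork[blocks]; X7:collider[open]; X2:fork[blocks] ⇒ blocked
  4. X1 → X6 ← X3 → X5 — X6:collider[blocks]; X3:fork[blocks] ⇒ blocked
  5. X1 → X6 ← X3 → X8 ← X2 → X5 — X6:collider[blocks]; X3:fork[blocks]; X8:collider[open]; X2:fork[blocks] ⇒ blocked
  6. X1 → X6 ← X3 → X7 ← X2 → X5 — X6:collider[blocks]; X3:fork[blocks]; X7:collider[open]; X2:fork[blocks] ⇒ blocked
Since every path is blocked, d-separation holds.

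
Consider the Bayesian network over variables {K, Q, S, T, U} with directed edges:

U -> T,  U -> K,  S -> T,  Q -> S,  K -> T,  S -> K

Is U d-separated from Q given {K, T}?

No

There are 4 undirected paths between U and Q; checking each against the conditioning set {K, T}:
Path 1: U → T ← S ← Q
  T is a collider and T is conditioned on, which opens it; S is a chain and S is not conditioned on — no node blocks this path, so it is active.
Path 2: U → T ← K ← S ← Q
  K is a chain here and K is conditioned on, so the path is blocked at K.
Path 3: U → K → T ← S ← Q
  K is a chain here and K is conditioned on, so the path is blocked at K.
Path 4: U → K ← S ← Q
  K is a collider and K is conditioned on, which opens it; S is a chain and S is not conditioned on — no node blocks this path, so it is active.
At least one path is unblocked, so d-separation fails.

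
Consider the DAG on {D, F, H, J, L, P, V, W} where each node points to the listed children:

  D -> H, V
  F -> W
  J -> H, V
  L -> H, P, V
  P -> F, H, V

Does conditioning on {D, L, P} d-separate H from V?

We examine all 6 paths between H and V:
Path 1: H ← J → V
  J is a fork and J is not conditioned on — no node blocks this path, so it is active.
Path 2: H ← D → V
  D is a fork here and D is conditioned on, so the path is blocked at D.
Path 3: H ← P ← L → V
  P is a chain here and P is conditioned on, so the path is blocked at P.
Path 4: H ← P → V
  P is a fork here and P is conditioned on, so the path is blocked at P.
Path 5: H ← L → P → V
  L is a fork here and L is conditioned on, so the path is blocked at L.
Path 6: H ← L → V
  L is a fork here and L is conditioned on, so the path is blocked at L.
At least one path is unblocked, so d-separation fails.

No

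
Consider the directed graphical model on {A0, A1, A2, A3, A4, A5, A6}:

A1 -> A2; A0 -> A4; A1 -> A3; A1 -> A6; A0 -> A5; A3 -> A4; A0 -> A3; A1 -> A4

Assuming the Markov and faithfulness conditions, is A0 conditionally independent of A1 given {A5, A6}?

4 paths connect A0 and A1; each must be blocked for d-separation to hold:
  1. A0 → A3 ← A1 — A3:collider[blocks] ⇒ blocked
  2. A0 → A3 → A4 ← A1 — A3:chain[open]; A4:collider[blocks] ⇒ blocked
  3. A0 → A4 ← A3 ← A1 — A4:collider[blocks]; A3:chain[open] ⇒ blocked
  4. A0 → A4 ← A1 — A4:collider[blocks] ⇒ blocked
All paths are blocked; A0 ⊥ A1 | {A5, A6} holds.

Yes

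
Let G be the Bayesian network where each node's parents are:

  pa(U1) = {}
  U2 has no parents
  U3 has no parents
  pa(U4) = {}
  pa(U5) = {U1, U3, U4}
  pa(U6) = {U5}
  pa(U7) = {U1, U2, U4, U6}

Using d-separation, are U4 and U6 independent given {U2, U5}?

There are 4 undirected paths between U4 and U6; checking each against the conditioning set {U2, U5}:
  1. U4 → U5 → U6 — U5:chain[blocks] ⇒ blocked
  2. U4 → U5 ← U1 → U7 ← U6 — U5:collider[open]; U1:fork[open]; U7:collider[blocks] ⇒ blocked
  3. U4 → U7 ← U6 — U7:collider[blocks] ⇒ blocked
  4. U4 → U7 ← U1 → U5 → U6 — U7:collider[blocks]; U1:fork[open]; U5:chain[blocks] ⇒ blocked
Every path is blocked, so U4 and U6 are d-separated given {U2, U5}.

Yes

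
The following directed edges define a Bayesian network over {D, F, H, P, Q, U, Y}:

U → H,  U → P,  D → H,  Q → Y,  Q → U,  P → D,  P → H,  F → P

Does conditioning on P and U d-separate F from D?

Yes

Enumerating the 3 paths from F to D and testing each for blocking by {P, U}:
  1. F → P ← U → H ← D — P:collider[open]; U:fork[blocks]; H:collider[blocks] ⇒ blocked
  2. F → P → D — P:chain[blocks] ⇒ blocked
  3. F → P → H ← D — P:chain[blocks]; H:collider[blocks] ⇒ blocked
Every path is blocked, so F and D are d-separated given {P, U}.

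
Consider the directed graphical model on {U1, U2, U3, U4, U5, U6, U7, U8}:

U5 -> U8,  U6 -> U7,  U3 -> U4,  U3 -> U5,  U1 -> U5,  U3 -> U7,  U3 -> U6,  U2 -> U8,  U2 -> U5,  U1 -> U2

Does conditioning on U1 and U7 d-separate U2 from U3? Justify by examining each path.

3 paths connect U2 and U3; each must be blocked for d-separation to hold:
  1. U2 → U8 ← U5 ← U3 — U8:collider[blocks]; U5:chain[open] ⇒ blocked
  2. U2 ← U1 → U5 ← U3 — U1:fork[blocks]; U5:collider[blocks] ⇒ blocked
  3. U2 → U5 ← U3 — U5:collider[blocks] ⇒ blocked
All paths are blocked; U2 ⊥ U3 | {U1, U7} holds.

Yes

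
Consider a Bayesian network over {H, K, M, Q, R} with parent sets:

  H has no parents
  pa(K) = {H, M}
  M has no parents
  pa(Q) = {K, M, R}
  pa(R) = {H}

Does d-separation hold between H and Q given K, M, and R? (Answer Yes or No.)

Yes

3 paths connect H and Q; each must be blocked for d-separation to hold:
  1. H → K ← M → Q — K:collider[open]; M:fork[blocks] ⇒ blocked
  2. H → K → Q — K:chain[blocks] ⇒ blocked
  3. H → R → Q — R:chain[blocks] ⇒ blocked
All paths are blocked; H ⊥ Q | {K, M, R} holds.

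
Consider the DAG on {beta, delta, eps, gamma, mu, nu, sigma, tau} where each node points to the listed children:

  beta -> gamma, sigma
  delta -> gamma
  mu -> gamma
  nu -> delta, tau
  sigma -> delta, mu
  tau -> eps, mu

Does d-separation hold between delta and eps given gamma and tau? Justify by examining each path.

We examine all 5 paths between delta and eps:
Path 1: delta ← sigma → mu ← tau → eps
  tau is a fork here and tau is conditioned on, so the path is blocked at tau.
Path 2: delta ← sigma ← beta → gamma ← mu ← tau → eps
  tau is a fork here and tau is conditioned on, so the path is blocked at tau.
Path 3: delta → gamma ← mu ← tau → eps
  tau is a fork here and tau is conditioned on, so the path is blocked at tau.
Path 4: delta → gamma ← beta → sigma → mu ← tau → eps
  tau is a fork here and tau is conditioned on, so the path is blocked at tau.
Path 5: delta ← nu → tau → eps
  tau is a chain here and tau is conditioned on, so the path is blocked at tau.
Since every path is blocked, d-separation holds.

Yes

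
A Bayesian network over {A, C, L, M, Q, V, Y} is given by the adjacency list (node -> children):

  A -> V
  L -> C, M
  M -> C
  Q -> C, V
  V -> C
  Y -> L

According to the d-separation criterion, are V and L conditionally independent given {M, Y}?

Yes — V and L are d-separated given {M, Y}.

4 paths connect V and L; each must be blocked for d-separation to hold:
Path 1: V → C ← M ← L
  C is a collider here and neither C nor any of its descendants is conditioned on, so the collider stays closed — the path is blocked at C.
Path 2: V → C ← L
  C is a collider here and neither C nor any of its descendants is conditioned on, so the collider stays closed — the path is blocked at C.
Path 3: V ← Q → C ← M ← L
  C is a collider here and neither C nor any of its descendants is conditioned on, so the collider stays closed — the path is blocked at C.
Path 4: V ← Q → C ← L
  C is a collider here and neither C nor any of its descendants is conditioned on, so the collider stays closed — the path is blocked at C.
All paths are blocked; V ⊥ L | {M, Y} holds.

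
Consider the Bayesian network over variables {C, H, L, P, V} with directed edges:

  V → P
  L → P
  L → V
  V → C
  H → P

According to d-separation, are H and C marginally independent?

Yes — H and C are d-separated given ∅.

Enumerating the 2 paths from H to C and testing each for blocking by ∅:
Path 1: H → P ← V → C
  P is a collider here and neither P nor any of its descendants is conditioned on, so the collider stays closed — the path is blocked at P.
Path 2: H → P ← L → V → C
  P is a collider here and neither P nor any of its descendants is conditioned on, so the collider stays closed — the path is blocked at P.
All paths are blocked; H ⊥ C | ∅ holds.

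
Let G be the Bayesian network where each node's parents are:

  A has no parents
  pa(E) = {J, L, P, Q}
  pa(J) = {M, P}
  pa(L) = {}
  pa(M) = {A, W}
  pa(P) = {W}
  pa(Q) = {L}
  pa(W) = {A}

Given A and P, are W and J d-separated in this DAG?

No

We examine all 4 paths between W and J:
Path 1: W ← A → M → J
  A is a fork here and A is conditioned on, so the path is blocked at A.
Path 2: W → M → J
  M is a chain and M is not conditioned on — no node blocks this path, so it is active.
Path 3: W → P → E ← J
  P is a chain here and P is conditioned on, so the path is blocked at P.
Path 4: W → P → J
  P is a chain here and P is conditioned on, so the path is blocked at P.
At least one path is unblocked, so d-separation fails.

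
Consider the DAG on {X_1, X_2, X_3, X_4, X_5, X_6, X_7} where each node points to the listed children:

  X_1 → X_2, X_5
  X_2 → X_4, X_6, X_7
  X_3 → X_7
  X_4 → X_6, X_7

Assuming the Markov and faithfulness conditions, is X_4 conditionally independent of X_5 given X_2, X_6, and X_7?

There are 3 undirected paths between X_4 and X_5; checking each against the conditioning set {X_2, X_6, X_7}:
Path 1: X_4 → X_6 ← X_2 ← X_1 → X_5
  X_2 is a chain here and X_2 is conditioned on, so the path is blocked at X_2.
Path 2: X_4 ← X_2 ← X_1 → X_5
  X_2 is a chain here and X_2 is conditioned on, so the path is blocked at X_2.
Path 3: X_4 → X_7 ← X_2 ← X_1 → X_5
  X_2 is a chain here and X_2 is conditioned on, so the path is blocked at X_2.
Every path is blocked, so X_4 and X_5 are d-separated given {X_2, X_6, X_7}.

Yes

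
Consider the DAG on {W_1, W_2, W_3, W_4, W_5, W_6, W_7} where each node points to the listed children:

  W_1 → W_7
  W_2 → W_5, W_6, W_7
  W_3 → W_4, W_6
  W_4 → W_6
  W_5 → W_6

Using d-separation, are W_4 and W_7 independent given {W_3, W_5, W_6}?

No

We examine all 4 paths between W_4 and W_7:
  1. W_4 → W_6 ← W_5 ← W_2 → W_7 — W_6:collider[open]; W_5:chain[blocks]; W_2:fork[open] ⇒ blocked
  2. W_4 → W_6 ← W_2 → W_7 — W_6:collider[open]; W_2:fork[open] ⇒ active
  3. W_4 ← W_3 → W_6 ← W_5 ← W_2 → W_7 — W_3:fork[blocks]; W_6:collider[open]; W_5:chain[blocks]; W_2:fork[open] ⇒ blocked
  4. W_4 ← W_3 → W_6 ← W_2 → W_7 — W_3:fork[blocks]; W_6:collider[open]; W_2:fork[open] ⇒ blocked
Because an active path exists, W_4 and W_7 are not d-separated.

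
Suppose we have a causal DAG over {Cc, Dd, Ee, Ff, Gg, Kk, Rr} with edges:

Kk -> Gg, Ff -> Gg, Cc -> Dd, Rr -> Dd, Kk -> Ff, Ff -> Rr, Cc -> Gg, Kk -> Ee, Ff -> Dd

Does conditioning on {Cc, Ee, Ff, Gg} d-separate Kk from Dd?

Enumerating the 6 paths from Kk to Dd and testing each for blocking by {Cc, Ee, Ff, Gg}:
Path 1: Kk → Ff → Dd
  Ff is a chain here and Ff is conditioned on, so the path is blocked at Ff.
Path 2: Kk → Ff → Rr → Dd
  Ff is a chain here and Ff is conditioned on, so the path is blocked at Ff.
Path 3: Kk → Ff → Gg ← Cc → Dd
  Ff is a chain here and Ff is conditioned on, so the path is blocked at Ff.
Path 4: Kk → Gg ← Cc → Dd
  Cc is a fork here and Cc is conditioned on, so the path is blocked at Cc.
Path 5: Kk → Gg ← Ff → Dd
  Ff is a fork here and Ff is conditioned on, so the path is blocked at Ff.
Path 6: Kk → Gg ← Ff → Rr → Dd
  Ff is a fork here and Ff is conditioned on, so the path is blocked at Ff.
Since every path is blocked, d-separation holds.

Yes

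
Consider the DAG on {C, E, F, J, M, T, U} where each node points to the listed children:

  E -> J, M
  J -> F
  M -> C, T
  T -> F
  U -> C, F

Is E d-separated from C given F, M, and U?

Yes — E and C are d-separated given {F, M, U}.

There are 4 undirected paths between E and C; checking each against the conditioning set {F, M, U}:
Path 1: E → J → F ← T ← M → C
  M is a fork here and M is conditioned on, so the path is blocked at M.
Path 2: E → J → F ← U → C
  U is a fork here and U is conditioned on, so the path is blocked at U.
Path 3: E → M → C
  M is a chain here and M is conditioned on, so the path is blocked at M.
Path 4: E → M → T → F ← U → C
  M is a chain here and M is conditioned on, so the path is blocked at M.
Every path is blocked, so E and C are d-separated given {F, M, U}.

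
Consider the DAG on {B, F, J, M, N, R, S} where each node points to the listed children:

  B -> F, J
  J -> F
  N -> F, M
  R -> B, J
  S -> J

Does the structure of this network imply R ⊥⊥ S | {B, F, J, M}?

No

Enumerating the 3 paths from R to S and testing each for blocking by {B, F, J, M}:
  1. R → J ← S — J:collider[open] ⇒ active
  2. R → B → F ← J ← S — B:chain[blocks]; F:collider[open]; J:chain[blocks] ⇒ blocked
  3. R → B → J ← S — B:chain[blocks]; J:collider[open] ⇒ blocked
Since the path R → J ← S is active, R and S are not d-separated given {B, F, J, M}.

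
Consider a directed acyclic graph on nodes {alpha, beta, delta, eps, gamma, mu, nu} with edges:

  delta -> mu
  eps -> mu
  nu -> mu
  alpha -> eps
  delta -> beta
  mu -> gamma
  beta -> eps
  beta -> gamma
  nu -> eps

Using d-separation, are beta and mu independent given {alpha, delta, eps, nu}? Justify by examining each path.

There are 4 undirected paths between beta and mu; checking each against the conditioning set {alpha, delta, eps, nu}:
Path 1: beta ← delta → mu
  delta is a fork here and delta is conditioned on, so the path is blocked at delta.
Path 2: beta → eps ← nu → mu
  nu is a fork here and nu is conditioned on, so the path is blocked at nu.
Path 3: beta → eps → mu
  eps is a chain here and eps is conditioned on, so the path is blocked at eps.
Path 4: beta → gamma ← mu
  gamma is a collider here and neither gamma nor any of its descendants is conditioned on, so the collider stays closed — the path is blocked at gamma.
Every path is blocked, so beta and mu are d-separated given {alpha, delta, eps, nu}.

Yes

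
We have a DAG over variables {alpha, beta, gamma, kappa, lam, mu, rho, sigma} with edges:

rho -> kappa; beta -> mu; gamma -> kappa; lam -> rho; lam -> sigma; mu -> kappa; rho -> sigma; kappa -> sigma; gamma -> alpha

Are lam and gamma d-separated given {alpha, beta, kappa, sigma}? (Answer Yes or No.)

4 paths connect lam and gamma; each must be blocked for d-separation to hold:
  1. lam → sigma ← kappa ← gamma — sigma:collider[open]; kappa:chain[blocks] ⇒ blocked
  2. lam → sigma ← rho → kappa ← gamma — sigma:collider[open]; rho:fork[open]; kappa:collider[open] ⇒ active
  3. lam → rho → sigma ← kappa ← gamma — rho:chain[open]; sigma:collider[open]; kappa:chain[blocks] ⇒ blocked
  4. lam → rho → kappa ← gamma — rho:chain[open]; kappa:collider[open] ⇒ active
Since the path lam → sigma ← rho → kappa ← gamma is active, lam and gamma are not d-separated given {alpha, beta, kappa, sigma}.

No — lam and gamma are not d-separated given {alpha, beta, kappa, sigma}.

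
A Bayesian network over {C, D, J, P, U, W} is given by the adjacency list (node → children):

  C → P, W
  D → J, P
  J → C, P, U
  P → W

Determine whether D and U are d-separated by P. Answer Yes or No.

No

There are 4 undirected paths between D and U; checking each against the conditioning set {P}:
Path 1: D → J → U
  J is a chain and J is not conditioned on — no node blocks this path, so it is active.
Path 2: D → P ← J → U
  P is a collider and P is conditioned on, which opens it; J is a fork and J is not conditioned on — no node blocks this path, so it is active.
Path 3: D → P → W ← C ← J → U
  P is a chain here and P is conditioned on, so the path is blocked at P.
Path 4: D → P ← C ← J → U
  P is a collider and P is conditioned on, which opens it; C is a chain and C is not conditioned on; J is a fork and J is not conditioned on — no node blocks this path, so it is active.
At least one path is unblocked, so d-separation fails.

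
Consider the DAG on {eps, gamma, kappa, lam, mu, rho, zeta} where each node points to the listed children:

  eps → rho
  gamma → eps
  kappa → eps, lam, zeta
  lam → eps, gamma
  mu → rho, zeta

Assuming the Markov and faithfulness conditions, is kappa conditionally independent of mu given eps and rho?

Yes — kappa and mu are d-separated given {eps, rho}.

Enumerating the 4 paths from kappa to mu and testing each for blocking by {eps, rho}:
Path 1: kappa → eps → rho ← mu
  eps is a chain here and eps is conditioned on, so the path is blocked at eps.
Path 2: kappa → zeta ← mu
  zeta is a collider here and neither zeta nor any of its descendants is conditioned on, so the collider stays closed — the path is blocked at zeta.
Path 3: kappa → lam → gamma → eps → rho ← mu
  eps is a chain here and eps is conditioned on, so the path is blocked at eps.
Path 4: kappa → lam → eps → rho ← mu
  eps is a chain here and eps is conditioned on, so the path is blocked at eps.
Since every path is blocked, d-separation holds.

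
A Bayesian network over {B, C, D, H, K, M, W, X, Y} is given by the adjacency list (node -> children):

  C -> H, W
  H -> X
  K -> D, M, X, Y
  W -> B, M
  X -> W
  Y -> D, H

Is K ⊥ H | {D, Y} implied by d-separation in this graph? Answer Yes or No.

Enumerating the 6 paths from K to H and testing each for blocking by {D, Y}:
Path 1: K → Y → H
  Y is a chain here and Y is conditioned on, so the path is blocked at Y.
Path 2: K → M ← W ← X ← H
  M is a collider here and neither M nor any of its descendants is conditioned on, so the collider stays closed — the path is blocked at M.
Path 3: K → M ← W ← C → H
  M is a collider here and neither M nor any of its descendants is conditioned on, so the collider stays closed — the path is blocked at M.
Path 4: K → X ← H
  X is a collider here and neither X nor any of its descendants is conditioned on, so the collider stays closed — the path is blocked at X.
Path 5: K → X → W ← C → H
  W is a collider here and neither W nor any of its descendants is conditioned on, so the collider stays closed — the path is blocked at W.
Path 6: K → D ← Y → H
  Y is a fork here and Y is conditioned on, so the path is blocked at Y.
All paths are blocked; K ⊥ H | {D, Y} holds.

Yes — K and H are d-separated given {D, Y}.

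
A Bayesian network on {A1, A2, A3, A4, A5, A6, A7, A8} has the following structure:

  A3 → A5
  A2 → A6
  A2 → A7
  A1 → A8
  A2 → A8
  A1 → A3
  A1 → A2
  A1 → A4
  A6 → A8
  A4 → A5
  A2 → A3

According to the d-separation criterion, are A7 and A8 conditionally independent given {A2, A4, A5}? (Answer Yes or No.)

Yes — A7 and A8 are d-separated given {A2, A4, A5}.

5 paths connect A7 and A8; each must be blocked for d-separation to hold:
  1. A7 ← A2 → A3 ← A1 → A8 — A2:fork[blocks]; A3:collider[open]; A1:fork[open] ⇒ blocked
  2. A7 ← A2 → A3 → A5 ← A4 ← A1 → A8 — A2:fork[blocks]; A3:chain[open]; A5:collider[open]; A4:chain[blocks]; A1:fork[open] ⇒ blocked
  3. A7 ← A2 → A8 — A2:fork[blocks] ⇒ blocked
  4. A7 ← A2 ← A1 → A8 — A2:chain[blocks]; A1:fork[open] ⇒ blocked
  5. A7 ← A2 → A6 → A8 — A2:fork[blocks]; A6:chain[open] ⇒ blocked
Since every path is blocked, d-separation holds.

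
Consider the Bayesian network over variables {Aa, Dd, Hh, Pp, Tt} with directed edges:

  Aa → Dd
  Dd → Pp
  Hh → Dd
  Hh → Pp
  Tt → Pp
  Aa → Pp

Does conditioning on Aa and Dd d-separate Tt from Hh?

We examine all 3 paths between Tt and Hh:
Path 1: Tt → Pp ← Aa → Dd ← Hh
  Pp is a collider here and neither Pp nor any of its descendants is conditioned on, so the collider stays closed — the path is blocked at Pp.
Path 2: Tt → Pp ← Hh
  Pp is a collider here and neither Pp nor any of its descendants is conditioned on, so the collider stays closed — the path is blocked at Pp.
Path 3: Tt → Pp ← Dd ← Hh
  Pp is a collider here and neither Pp nor any of its descendants is conditioned on, so the collider stays closed — the path is blocked at Pp.
All paths are blocked; Tt ⊥ Hh | {Aa, Dd} holds.

Yes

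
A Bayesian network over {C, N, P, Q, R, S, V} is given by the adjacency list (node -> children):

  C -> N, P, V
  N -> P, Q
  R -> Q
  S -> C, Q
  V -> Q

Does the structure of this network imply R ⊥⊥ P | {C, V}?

Yes

Enumerating the 6 paths from R to P and testing each for blocking by {C, V}:
  1. R → Q ← S → C → P — Q:collider[blocks]; S:fork[open]; C:chain[blocks] ⇒ blocked
  2. R → Q ← S → C → N → P — Q:collider[blocks]; S:fork[open]; C:chain[blocks]; N:chain[open] ⇒ blocked
  3. R → Q ← N → P — Q:collider[blocks]; N:fork[open] ⇒ blocked
  4. R → Q ← N ← C → P — Q:collider[blocks]; N:chain[open]; C:fork[blocks] ⇒ blocked
  5. R → Q ← V ← C → P — Q:collider[blocks]; V:chain[blocks]; C:fork[blocks] ⇒ blocked
  6. R → Q ← V ← C → N → P — Q:collider[blocks]; V:chain[blocks]; C:fork[blocks]; N:chain[open] ⇒ blocked
Every path is blocked, so R and P are d-separated given {C, V}.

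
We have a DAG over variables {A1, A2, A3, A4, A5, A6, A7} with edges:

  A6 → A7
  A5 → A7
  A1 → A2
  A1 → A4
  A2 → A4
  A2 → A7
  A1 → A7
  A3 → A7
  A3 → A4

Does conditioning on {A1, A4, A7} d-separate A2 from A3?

Enumerating the 6 paths from A2 to A3 and testing each for blocking by {A1, A4, A7}:
  1. A2 → A4 ← A3 — A4:collider[open] ⇒ active
  2. A2 → A4 ← A1 → A7 ← A3 — A4:collider[open]; A1:fork[blocks]; A7:collider[open] ⇒ blocked
  3. A2 → A7 ← A3 — A7:collider[open] ⇒ active
  4. A2 → A7 ← A1 → A4 ← A3 — A7:collider[open]; A1:fork[blocks]; A4:collider[open] ⇒ blocked
  5. A2 ← A1 → A4 ← A3 — A1:fork[blocks]; A4:collider[open] ⇒ blocked
  6. A2 ← A1 → A7 ← A3 — A1:fork[blocks]; A7:collider[open] ⇒ blocked
At least one path is unblocked, so d-separation fails.

No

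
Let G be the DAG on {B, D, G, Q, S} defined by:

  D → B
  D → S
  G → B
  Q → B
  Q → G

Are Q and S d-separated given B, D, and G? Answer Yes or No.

There are 2 undirected paths between Q and S; checking each against the conditioning set {B, D, G}:
Path 1: Q → G → B ← D → S
  G is a chain here and G is conditioned on, so the path is blocked at G.
Path 2: Q → B ← D → S
  D is a fork here and D is conditioned on, so the path is blocked at D.
All paths are blocked; Q ⊥ S | {B, D, G} holds.

Yes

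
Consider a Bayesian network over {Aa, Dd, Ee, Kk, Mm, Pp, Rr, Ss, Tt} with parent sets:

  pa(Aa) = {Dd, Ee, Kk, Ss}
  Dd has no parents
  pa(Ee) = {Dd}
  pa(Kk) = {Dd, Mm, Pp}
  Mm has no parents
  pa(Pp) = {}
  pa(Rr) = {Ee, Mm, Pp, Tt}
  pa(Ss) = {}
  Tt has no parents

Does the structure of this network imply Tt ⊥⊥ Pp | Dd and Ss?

6 paths connect Tt and Pp; each must be blocked for d-separation to hold:
  1. Tt → Rr ← Ee → Aa ← Dd → Kk ← Pp — Rr:collider[blocks]; Ee:fork[open]; Aa:collider[blocks]; Dd:fork[blocks]; Kk:collider[blocks] ⇒ blocked
  2. Tt → Rr ← Ee → Aa ← Kk ← Pp — Rr:collider[blocks]; Ee:fork[open]; Aa:collider[blocks]; Kk:chain[open] ⇒ blocked
  3. Tt → Rr ← Ee ← Dd → Aa ← Kk ← Pp — Rr:collider[blocks]; Ee:chain[open]; Dd:fork[blocks]; Aa:collider[blocks]; Kk:chain[open] ⇒ blocked
  4. Tt → Rr ← Ee ← Dd → Kk ← Pp — Rr:collider[blocks]; Ee:chain[open]; Dd:fork[blocks]; Kk:collider[blocks] ⇒ blocked
  5. Tt → Rr ← Pp — Rr:collider[blocks] ⇒ blocked
  6. Tt → Rr ← Mm → Kk ← Pp — Rr:collider[blocks]; Mm:fork[open]; Kk:collider[blocks] ⇒ blocked
Every path is blocked, so Tt and Pp are d-separated given {Dd, Ss}.

Yes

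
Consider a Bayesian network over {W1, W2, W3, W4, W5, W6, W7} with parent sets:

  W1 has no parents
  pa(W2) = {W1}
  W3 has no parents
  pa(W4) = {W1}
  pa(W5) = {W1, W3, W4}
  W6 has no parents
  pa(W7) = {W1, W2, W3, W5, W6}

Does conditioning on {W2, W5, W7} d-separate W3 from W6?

We examine all 6 paths between W3 and W6:
  1. W3 → W7 ← W6 — W7:collider[open] ⇒ active
  2. W3 → W5 → W7 ← W6 — W5:chain[blocks]; W7:collider[open] ⇒ blocked
  3. W3 → W5 ← W4 ← W1 → W7 ← W6 — W5:collider[open]; W4:chain[open]; W1:fork[open]; W7:collider[open] ⇒ active
  4. W3 → W5 ← W4 ← W1 → W2 → W7 ← W6 — W5:collider[open]; W4:chain[open]; W1:fork[open]; W2:chain[blocks]; W7:collider[open] ⇒ blocked
  5. W3 → W5 ← W1 → W7 ← W6 — W5:collider[open]; W1:fork[open]; W7:collider[open] ⇒ active
  6. W3 → W5 ← W1 → W2 → W7 ← W6 — W5:collider[open]; W1:fork[open]; W2:chain[blocks]; W7:collider[open] ⇒ blocked
At least one path is unblocked, so d-separation fails.

No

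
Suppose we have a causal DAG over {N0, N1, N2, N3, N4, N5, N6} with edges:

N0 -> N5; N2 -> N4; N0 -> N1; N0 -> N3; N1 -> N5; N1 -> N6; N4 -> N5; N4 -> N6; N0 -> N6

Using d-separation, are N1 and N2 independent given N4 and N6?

Yes

There are 6 undirected paths between N1 and N2; checking each against the conditioning set {N4, N6}:
Path 1: N1 → N6 ← N4 ← N2
  N4 is a chain here and N4 is conditioned on, so the path is blocked at N4.
Path 2: N1 → N6 ← N0 → N5 ← N4 ← N2
  N5 is a collider here and neither N5 nor any of its descendants is conditioned on, so the collider stays closed — the path is blocked at N5.
Path 3: N1 ← N0 → N6 ← N4 ← N2
  N4 is a chain here and N4 is conditioned on, so the path is blocked at N4.
Path 4: N1 ← N0 → N5 ← N4 ← N2
  N5 is a collider here and neither N5 nor any of its descendants is conditioned on, so the collider stays closed — the path is blocked at N5.
Path 5: N1 → N5 ← N4 ← N2
  N5 is a collider here and neither N5 nor any of its descendants is conditioned on, so the collider stays closed — the path is blocked at N5.
Path 6: N1 → N5 ← N0 → N6 ← N4 ← N2
  N5 is a collider here and neither N5 nor any of its descendants is conditioned on, so the collider stays closed — the path is blocked at N5.
Every path is blocked, so N1 and N2 are d-separated given {N4, N6}.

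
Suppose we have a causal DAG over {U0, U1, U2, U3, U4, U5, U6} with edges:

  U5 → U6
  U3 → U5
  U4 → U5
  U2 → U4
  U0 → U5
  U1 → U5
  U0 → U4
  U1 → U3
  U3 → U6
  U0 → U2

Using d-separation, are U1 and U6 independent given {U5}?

No

4 paths connect U1 and U6; each must be blocked for d-separation to hold:
Path 1: U1 → U5 → U6
  U5 is a chain here and U5 is conditioned on, so the path is blocked at U5.
Path 2: U1 → U5 ← U3 → U6
  U5 is a collider and U5 is conditioned on, which opens it; U3 is a fork and U3 is not conditioned on — no node blocks this path, so it is active.
Path 3: U1 → U3 → U5 → U6
  U5 is a chain here and U5 is conditioned on, so the path is blocked at U5.
Path 4: U1 → U3 → U6
  U3 is a chain and U3 is not conditioned on — no node blocks this path, so it is active.
Because an active path exists, U1 and U6 are not d-separated.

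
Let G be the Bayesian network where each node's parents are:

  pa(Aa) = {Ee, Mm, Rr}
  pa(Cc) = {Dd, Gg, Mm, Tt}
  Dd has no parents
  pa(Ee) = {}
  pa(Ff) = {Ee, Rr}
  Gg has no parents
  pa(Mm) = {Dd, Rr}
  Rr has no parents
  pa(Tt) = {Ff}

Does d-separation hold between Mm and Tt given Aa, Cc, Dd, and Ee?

No — Mm and Tt are not d-separated given {Aa, Cc, Dd, Ee}.

6 paths connect Mm and Tt; each must be blocked for d-separation to hold:
Path 1: Mm → Cc ← Tt
  Cc is a collider and Cc is conditioned on, which opens it — no node blocks this path, so it is active.
Path 2: Mm ← Rr → Ff → Tt
  Rr is a fork and Rr is not conditioned on; Ff is a chain and Ff is not conditioned on — no node blocks this path, so it is active.
Path 3: Mm ← Rr → Aa ← Ee → Ff → Tt
  Ee is a fork here and Ee is conditioned on, so the path is blocked at Ee.
Path 4: Mm ← Dd → Cc ← Tt
  Dd is a fork here and Dd is conditioned on, so the path is blocked at Dd.
Path 5: Mm → Aa ← Rr → Ff → Tt
  Aa is a collider and Aa is conditioned on, which opens it; Rr is a fork and Rr is not conditioned on; Ff is a chain and Ff is not conditioned on — no node blocks this path, so it is active.
Path 6: Mm → Aa ← Ee → Ff → Tt
  Ee is a fork here and Ee is conditioned on, so the path is blocked at Ee.
At least one path is unblocked, so d-separation fails.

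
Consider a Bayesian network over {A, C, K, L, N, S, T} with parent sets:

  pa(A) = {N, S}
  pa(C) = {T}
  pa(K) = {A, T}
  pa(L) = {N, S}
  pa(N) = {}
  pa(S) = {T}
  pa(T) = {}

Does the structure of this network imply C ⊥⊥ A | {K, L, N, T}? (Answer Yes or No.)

Enumerating the 3 paths from C to A and testing each for blocking by {K, L, N, T}:
Path 1: C ← T → S → L ← N → A
  T is a fork here and T is conditioned on, so the path is blocked at T.
Path 2: C ← T → S → A
  T is a fork here and T is conditioned on, so the path is blocked at T.
Path 3: C ← T → K ← A
  T is a fork here and T is conditioned on, so the path is blocked at T.
Since every path is blocked, d-separation holds.

Yes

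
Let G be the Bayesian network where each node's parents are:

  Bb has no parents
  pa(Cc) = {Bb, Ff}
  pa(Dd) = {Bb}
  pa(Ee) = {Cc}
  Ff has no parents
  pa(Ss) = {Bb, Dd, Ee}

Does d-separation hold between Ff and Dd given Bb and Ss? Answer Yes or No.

4 paths connect Ff and Dd; each must be blocked for d-separation to hold:
  1. Ff → Cc → Ee → Ss ← Dd — Cc:chain[open]; Ee:chain[open]; Ss:collider[open] ⇒ active
  2. Ff → Cc → Ee → Ss ← Bb → Dd — Cc:chain[open]; Ee:chain[open]; Ss:collider[open]; Bb:fork[blocks] ⇒ blocked
  3. Ff → Cc ← Bb → Dd — Cc:collider[open]; Bb:fork[blocks] ⇒ blocked
  4. Ff → Cc ← Bb → Ss ← Dd — Cc:collider[open]; Bb:fork[blocks]; Ss:collider[open] ⇒ blocked
Since the path Ff → Cc → Ee → Ss ← Dd is active, Ff and Dd are not d-separated given {Bb, Ss}.

No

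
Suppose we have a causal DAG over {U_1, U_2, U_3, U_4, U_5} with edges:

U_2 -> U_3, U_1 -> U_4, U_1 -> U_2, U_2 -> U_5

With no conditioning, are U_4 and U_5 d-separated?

No

Only one path connects U_4 and U_5:
Path 1: U_4 ← U_1 → U_2 → U_5
  U_1 is a fork and U_1 is not conditioned on; U_2 is a chain and U_2 is not conditioned on — no node blocks this path, so it is active.
At least one path is unblocked, so d-separation fails.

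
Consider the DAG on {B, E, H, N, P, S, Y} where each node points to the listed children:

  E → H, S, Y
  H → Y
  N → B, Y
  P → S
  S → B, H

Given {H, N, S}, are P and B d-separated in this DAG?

There are 5 undirected paths between P and B; checking each against the conditioning set {H, N, S}:
Path 1: P → S → H ← E → Y ← N → B
  S is a chain here and S is conditioned on, so the path is blocked at S.
Path 2: P → S → H → Y ← N → B
  S is a chain here and S is conditioned on, so the path is blocked at S.
Path 3: P → S ← E → H → Y ← N → B
  H is a chain here and H is conditioned on, so the path is blocked at H.
Path 4: P → S ← E → Y ← N → B
  Y is a collider here and neither Y nor any of its descendants is conditioned on, so the collider stays closed — the path is blocked at Y.
Path 5: P → S → B
  S is a chain here and S is conditioned on, so the path is blocked at S.
All paths are blocked; P ⊥ B | {H, N, S} holds.

Yes — P and B are d-separated given {H, N, S}.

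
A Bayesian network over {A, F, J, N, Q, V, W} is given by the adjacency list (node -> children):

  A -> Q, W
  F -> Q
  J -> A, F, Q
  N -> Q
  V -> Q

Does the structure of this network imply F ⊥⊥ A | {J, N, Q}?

We examine all 4 paths between F and A:
  1. F ← J → Q ← A — J:fork[blocks]; Q:collider[open] ⇒ blocked
  2. F ← J → A — J:fork[blocks] ⇒ blocked
  3. F → Q ← J → A — Q:collider[open]; J:fork[blocks] ⇒ blocked
  4. F → Q ← A — Q:collider[open] ⇒ active
At least one path is unblocked, so d-separation fails.

No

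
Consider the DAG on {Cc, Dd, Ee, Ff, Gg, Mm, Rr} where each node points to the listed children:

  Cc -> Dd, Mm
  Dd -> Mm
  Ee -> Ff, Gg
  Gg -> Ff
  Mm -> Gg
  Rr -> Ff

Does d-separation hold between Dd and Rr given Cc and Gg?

Yes

There are 4 undirected paths between Dd and Rr; checking each against the conditioning set {Cc, Gg}:
Path 1: Dd ← Cc → Mm → Gg ← Ee → Ff ← Rr
  Cc is a fork here and Cc is conditioned on, so the path is blocked at Cc.
Path 2: Dd ← Cc → Mm → Gg → Ff ← Rr
  Cc is a fork here and Cc is conditioned on, so the path is blocked at Cc.
Path 3: Dd → Mm → Gg ← Ee → Ff ← Rr
  Ff is a collider here and neither Ff nor any of its descendants is conditioned on, so the collider stays closed — the path is blocked at Ff.
Path 4: Dd → Mm → Gg → Ff ← Rr
  Gg is a chain here and Gg is conditioned on, so the path is blocked at Gg.
Since every path is blocked, d-separation holds.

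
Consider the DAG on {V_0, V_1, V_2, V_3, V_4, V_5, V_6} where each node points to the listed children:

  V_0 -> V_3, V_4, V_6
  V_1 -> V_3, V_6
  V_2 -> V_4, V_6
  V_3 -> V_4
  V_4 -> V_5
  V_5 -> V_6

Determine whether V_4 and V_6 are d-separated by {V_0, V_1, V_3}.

Enumerating the 6 paths from V_4 to V_6 and testing each for blocking by {V_0, V_1, V_3}:
Path 1: V_4 ← V_2 → V_6
  V_2 is a fork and V_2 is not conditioned on — no node blocks this path, so it is active.
Path 2: V_4 ← V_3 ← V_0 → V_6
  V_3 is a chain here and V_3 is conditioned on, so the path is blocked at V_3.
Path 3: V_4 ← V_3 ← V_1 → V_6
  V_3 is a chain here and V_3 is conditioned on, so the path is blocked at V_3.
Path 4: V_4 → V_5 → V_6
  V_5 is a chain and V_5 is not conditioned on — no node blocks this path, so it is active.
Path 5: V_4 ← V_0 → V_3 ← V_1 → V_6
  V_0 is a fork here and V_0 is conditioned on, so the path is blocked at V_0.
Path 6: V_4 ← V_0 → V_6
  V_0 is a fork here and V_0 is conditioned on, so the path is blocked at V_0.
At least one path is unblocked, so d-separation fails.

No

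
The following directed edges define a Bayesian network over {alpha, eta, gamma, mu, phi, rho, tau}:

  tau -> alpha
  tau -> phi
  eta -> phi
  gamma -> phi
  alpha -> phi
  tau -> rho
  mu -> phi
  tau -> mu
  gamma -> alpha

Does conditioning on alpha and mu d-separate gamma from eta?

Yes — gamma and eta are d-separated given {alpha, mu}.

4 paths connect gamma and eta; each must be blocked for d-separation to hold:
Path 1: gamma → alpha → phi ← eta
  alpha is a chain here and alpha is conditioned on, so the path is blocked at alpha.
Path 2: gamma → alpha ← tau → mu → phi ← eta
  mu is a chain here and mu is conditioned on, so the path is blocked at mu.
Path 3: gamma → alpha ← tau → phi ← eta
  phi is a collider here and neither phi nor any of its descendants is conditioned on, so the collider stays closed — the path is blocked at phi.
Path 4: gamma → phi ← eta
  phi is a collider here and neither phi nor any of its descendants is conditioned on, so the collider stays closed — the path is blocked at phi.
All paths are blocked; gamma ⊥ eta | {alpha, mu} holds.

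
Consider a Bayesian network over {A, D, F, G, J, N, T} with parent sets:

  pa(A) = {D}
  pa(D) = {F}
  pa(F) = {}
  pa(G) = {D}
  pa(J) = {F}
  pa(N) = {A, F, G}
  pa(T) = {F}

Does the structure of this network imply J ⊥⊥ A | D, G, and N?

No

Enumerating the 4 paths from J to A and testing each for blocking by {D, G, N}:
  1. J ← F → N ← G ← D → A — F:fork[open]; N:collider[open]; G:chain[blocks]; D:fork[blocks] ⇒ blocked
  2. J ← F → N ← A — F:fork[open]; N:collider[open] ⇒ active
  3. J ← F → D → G → N ← A — F:fork[open]; D:chain[blocks]; G:chain[blocks]; N:collider[open] ⇒ blocked
  4. J ← F → D → A — F:fork[open]; D:chain[blocks] ⇒ blocked
Because an active path exists, J and A are not d-separated.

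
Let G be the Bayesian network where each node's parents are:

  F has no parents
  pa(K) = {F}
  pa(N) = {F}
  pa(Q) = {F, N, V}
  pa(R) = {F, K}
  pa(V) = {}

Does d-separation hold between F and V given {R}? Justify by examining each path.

Yes

Enumerating the 2 paths from F to V and testing each for blocking by {R}:
  1. F → N → Q ← V — N:chain[open]; Q:collider[blocks] ⇒ blocked
  2. F → Q ← V — Q:collider[blocks] ⇒ blocked
All paths are blocked; F ⊥ V | {R} holds.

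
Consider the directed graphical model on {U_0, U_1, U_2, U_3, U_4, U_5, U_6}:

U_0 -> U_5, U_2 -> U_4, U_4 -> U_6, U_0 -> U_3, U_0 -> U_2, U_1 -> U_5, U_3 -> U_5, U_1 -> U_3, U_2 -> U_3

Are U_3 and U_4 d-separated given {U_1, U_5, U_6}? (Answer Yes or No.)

Enumerating the 4 paths from U_3 to U_4 and testing each for blocking by {U_1, U_5, U_6}:
  1. U_3 ← U_1 → U_5 ← U_0 → U_2 → U_4 — U_1:fork[blocks]; U_5:collider[open]; U_0:fork[open]; U_2:chain[open] ⇒ blocked
  2. U_3 → U_5 ← U_0 → U_2 → U_4 — U_5:collider[open]; U_0:fork[open]; U_2:chain[open] ⇒ active
  3. U_3 ← U_2 → U_4 — U_2:fork[open] ⇒ active
  4. U_3 ← U_0 → U_2 → U_4 — U_0:fork[open]; U_2:chain[open] ⇒ active
Since the path U_3 → U_5 ← U_0 → U_2 → U_4 is active, U_3 and U_4 are not d-separated given {U_1, U_5, U_6}.

No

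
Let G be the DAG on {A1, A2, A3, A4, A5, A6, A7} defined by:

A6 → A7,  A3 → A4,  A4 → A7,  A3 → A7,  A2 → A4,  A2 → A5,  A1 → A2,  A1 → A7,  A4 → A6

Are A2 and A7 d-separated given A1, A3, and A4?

There are 4 undirected paths between A2 and A7; checking each against the conditioning set {A1, A3, A4}:
Path 1: A2 → A4 → A7
  A4 is a chain here and A4 is conditioned on, so the path is blocked at A4.
Path 2: A2 → A4 ← A3 → A7
  A3 is a fork here and A3 is conditioned on, so the path is blocked at A3.
Path 3: A2 → A4 → A6 → A7
  A4 is a chain here and A4 is conditioned on, so the path is blocked at A4.
Path 4: A2 ← A1 → A7
  A1 is a fork here and A1 is conditioned on, so the path is blocked at A1.
Since every path is blocked, d-separation holds.

Yes — A2 and A7 are d-separated given {A1, A3, A4}.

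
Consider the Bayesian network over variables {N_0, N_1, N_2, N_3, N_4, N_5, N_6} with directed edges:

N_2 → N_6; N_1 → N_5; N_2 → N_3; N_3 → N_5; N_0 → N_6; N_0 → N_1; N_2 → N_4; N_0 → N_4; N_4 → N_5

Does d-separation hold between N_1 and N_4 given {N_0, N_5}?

Enumerating the 6 paths from N_1 to N_4 and testing each for blocking by {N_0, N_5}:
  1. N_1 ← N_0 → N_4 — N_0:fork[blocks] ⇒ blocked
  2. N_1 ← N_0 → N_6 ← N_2 → N_4 — N_0:fork[blocks]; N_6:collider[blocks]; N_2:fork[open] ⇒ blocked
  3. N_1 ← N_0 → N_6 ← N_2 → N_3 → N_5 ← N_4 — N_0:fork[blocks]; N_6:collider[blocks]; N_2:fork[open]; N_3:chain[open]; N_5:collider[open] ⇒ blocked
  4. N_1 → N_5 ← N_4 — N_5:collider[open] ⇒ active
  5. N_1 → N_5 ← N_3 ← N_2 → N_4 — N_5:collider[open]; N_3:chain[open]; N_2:fork[open] ⇒ active
  6. N_1 → N_5 ← N_3 ← N_2 → N_6 ← N_0 → N_4 — N_5:collider[open]; N_3:chain[open]; N_2:fork[open]; N_6:collider[blocks]; N_0:fork[blocks] ⇒ blocked
At least one path is unblocked, so d-separation fails.

No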